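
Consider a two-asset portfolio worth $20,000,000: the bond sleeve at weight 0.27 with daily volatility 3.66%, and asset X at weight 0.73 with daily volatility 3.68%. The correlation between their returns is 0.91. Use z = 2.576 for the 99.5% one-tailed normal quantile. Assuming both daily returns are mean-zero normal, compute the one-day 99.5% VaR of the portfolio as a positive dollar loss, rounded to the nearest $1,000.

$1,859,000

σ_p² = 0.27²·3.66² + 0.73²·3.68² + 2·0.91·0.27·0.73·3.66·3.68 = 13.0248 (%²).
σ_p = √13.0248 = 3.609%.
VaR = 2.576 × 3.609% = 9.297%; on $20,000,000 that is $1,859,400.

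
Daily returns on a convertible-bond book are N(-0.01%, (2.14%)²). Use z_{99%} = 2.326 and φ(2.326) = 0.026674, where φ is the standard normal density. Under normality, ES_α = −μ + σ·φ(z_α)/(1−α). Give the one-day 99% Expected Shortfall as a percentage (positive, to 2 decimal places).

5.72%

Tail multiplier: φ(z)/(1−α) = 0.026674 / 0.01 = 2.667.
ES = −(-0.01%) + 2.14% × 2.667 = 5.717%.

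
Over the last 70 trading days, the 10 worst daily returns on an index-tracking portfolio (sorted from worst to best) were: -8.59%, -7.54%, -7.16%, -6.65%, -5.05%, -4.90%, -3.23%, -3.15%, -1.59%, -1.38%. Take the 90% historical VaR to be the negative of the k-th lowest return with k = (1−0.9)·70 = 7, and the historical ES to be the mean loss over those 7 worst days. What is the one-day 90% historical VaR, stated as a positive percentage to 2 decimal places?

3.23%

k = 7; the 7th lowest return is -3.23%, so VaR = 3.23%.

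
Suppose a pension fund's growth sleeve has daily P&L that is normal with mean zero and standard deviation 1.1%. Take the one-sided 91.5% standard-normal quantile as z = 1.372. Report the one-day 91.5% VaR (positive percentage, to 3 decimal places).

VaR = z·σ = 1.372 × 1.1% = 1.509%.

1.509%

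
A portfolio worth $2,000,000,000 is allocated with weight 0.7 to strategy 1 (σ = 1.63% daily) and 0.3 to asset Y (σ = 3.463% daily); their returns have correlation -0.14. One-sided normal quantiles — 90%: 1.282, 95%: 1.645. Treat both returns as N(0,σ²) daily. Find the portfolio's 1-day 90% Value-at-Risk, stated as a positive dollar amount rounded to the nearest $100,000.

σ_p² = 0.7²·1.63² + 0.3²·3.463² + 2·-0.14·0.7·0.3·1.63·3.463 = 2.0493 (%²).
σ_p = √2.0493 = 1.432%.
VaR = 1.282 × 1.432% = 1.836%; on $2,000,000,000 that is $36,720,000.

$36,700,000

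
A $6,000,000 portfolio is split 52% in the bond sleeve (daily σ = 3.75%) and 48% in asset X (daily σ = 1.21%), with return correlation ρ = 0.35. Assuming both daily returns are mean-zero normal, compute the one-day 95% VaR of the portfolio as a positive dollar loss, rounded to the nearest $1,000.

σ_p² = 0.52²·3.75² + 0.48²·1.21² + 2·0.35·0.52·0.48·3.75·1.21 = 4.9326 (%²).
σ_p = √4.9326 = 2.221%.
At 95%, z = 1.645.
VaR = 1.645 × 2.221% = 3.654%; on $6,000,000 that is $219,240.

$219,000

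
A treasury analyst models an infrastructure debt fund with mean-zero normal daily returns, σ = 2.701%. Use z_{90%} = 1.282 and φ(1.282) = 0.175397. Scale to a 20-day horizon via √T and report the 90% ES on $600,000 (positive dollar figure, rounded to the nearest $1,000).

σ_{20d} = 2.701% × √20 = 12.079%.
ES multiplier = φ(z)/(1−α) = 0.175397/0.1 = 1.754.
ES = 12.079% × 1.754 = 21.187%; on $600,000: $127,122.

$127,000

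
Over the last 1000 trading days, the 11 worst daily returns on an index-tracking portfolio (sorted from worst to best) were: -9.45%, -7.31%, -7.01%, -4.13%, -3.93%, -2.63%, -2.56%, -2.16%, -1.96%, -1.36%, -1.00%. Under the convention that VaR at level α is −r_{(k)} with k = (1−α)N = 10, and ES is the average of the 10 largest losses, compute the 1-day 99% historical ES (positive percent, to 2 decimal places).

4.25%

The 10 worst returns sum to -42.50%.
ES = −(-42.50%) / 10 = 4.25%.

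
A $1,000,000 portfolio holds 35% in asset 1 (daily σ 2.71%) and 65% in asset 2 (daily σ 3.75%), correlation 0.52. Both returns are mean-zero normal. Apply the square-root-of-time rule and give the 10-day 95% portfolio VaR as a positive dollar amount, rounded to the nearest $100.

$158,200

σ_p = √(0.35²·2.71² + 0.65²·3.75² + 2·0.52·0.35·0.65·2.71·3.75) = 3.041%.
σ_{10d} = 3.041% × √10 = 9.616%.
z(95%) = 1.645.
VaR = 1.645 × 9.616% = 15.818%; on $1,000,000 that is $158,180.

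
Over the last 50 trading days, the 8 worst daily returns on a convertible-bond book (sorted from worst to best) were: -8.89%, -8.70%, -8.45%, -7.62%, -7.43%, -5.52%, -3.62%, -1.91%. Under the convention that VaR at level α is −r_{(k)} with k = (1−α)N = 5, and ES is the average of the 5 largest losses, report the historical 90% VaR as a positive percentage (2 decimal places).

7.43%

k = 5; the 5th lowest return is -7.43%, so VaR = 7.43%.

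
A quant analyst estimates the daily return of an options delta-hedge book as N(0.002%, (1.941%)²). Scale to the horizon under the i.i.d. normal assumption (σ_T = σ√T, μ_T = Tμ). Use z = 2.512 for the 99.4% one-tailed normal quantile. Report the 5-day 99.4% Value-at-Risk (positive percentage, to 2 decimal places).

10.89%

σ_{5d} = 1.941% × √5 = 4.340%; μ_{5d} = 5 × 0.002% = 0.010%.
VaR = −(0.010%) + 2.512 × 4.340% = 10.892%.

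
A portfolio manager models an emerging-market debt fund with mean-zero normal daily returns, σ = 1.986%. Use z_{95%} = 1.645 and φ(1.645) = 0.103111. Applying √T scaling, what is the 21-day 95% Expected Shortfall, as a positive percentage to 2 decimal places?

18.77%

σ_{21d} = 1.986% × √21 = 9.101%.
ES multiplier = φ(z)/(1−α) = 0.103111/0.05 = 2.062.
ES = 9.101% × 2.062 = 18.766%.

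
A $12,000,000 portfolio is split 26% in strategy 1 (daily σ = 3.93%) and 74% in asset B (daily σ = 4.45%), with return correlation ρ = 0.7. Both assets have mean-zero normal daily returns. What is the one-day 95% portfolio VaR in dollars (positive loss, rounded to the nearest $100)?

$804,200

σ_p² = 0.26²·3.93² + 0.74²·4.45² + 2·0.7·0.26·0.74·3.93·4.45 = 16.5986 (%²).
σ_p = √16.5986 = 4.074%.
At 95%, z = 1.645.
VaR = 1.645 × 4.074% = 6.702%; on $12,000,000 that is $804,240.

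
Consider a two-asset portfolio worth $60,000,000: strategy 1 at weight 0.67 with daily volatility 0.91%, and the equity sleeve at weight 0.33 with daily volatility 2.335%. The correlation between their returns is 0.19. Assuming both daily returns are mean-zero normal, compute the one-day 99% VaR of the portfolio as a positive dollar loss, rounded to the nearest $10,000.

$1,490,000

σ_p² = 0.67²·0.91² + 0.33²·2.335² + 2·0.19·0.67·0.33·0.91·2.335 = 1.1440 (%²).
σ_p = √1.1440 = 1.070%.
At 99%, z = 2.326.
VaR = 2.326 × 1.070% = 2.489%; on $60,000,000 that is $1,493,400.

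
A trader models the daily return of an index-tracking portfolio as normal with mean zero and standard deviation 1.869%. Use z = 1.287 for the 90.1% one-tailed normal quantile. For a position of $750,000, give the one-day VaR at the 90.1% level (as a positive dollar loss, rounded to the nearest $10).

VaR = z·σ = 1.287 × 1.869% = 2.405%.
On $750,000: 0.02405 × $750,000 = $18,038.

$18,040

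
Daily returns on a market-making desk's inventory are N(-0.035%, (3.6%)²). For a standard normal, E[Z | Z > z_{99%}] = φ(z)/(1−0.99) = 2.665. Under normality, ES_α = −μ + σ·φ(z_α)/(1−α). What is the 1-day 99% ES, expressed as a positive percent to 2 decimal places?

9.63%

ES = −(-0.035%) + 3.6% × 2.665 = 9.629%.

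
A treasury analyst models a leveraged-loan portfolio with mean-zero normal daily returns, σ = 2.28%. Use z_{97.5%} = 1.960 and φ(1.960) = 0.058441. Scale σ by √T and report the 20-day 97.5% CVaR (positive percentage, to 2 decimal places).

23.84%

σ_{20d} = 2.28% × √20 = 10.196%.
ES multiplier = φ(z)/(1−α) = 0.058441/0.025 = 2.338.
ES = 10.196% × 2.338 = 23.838%.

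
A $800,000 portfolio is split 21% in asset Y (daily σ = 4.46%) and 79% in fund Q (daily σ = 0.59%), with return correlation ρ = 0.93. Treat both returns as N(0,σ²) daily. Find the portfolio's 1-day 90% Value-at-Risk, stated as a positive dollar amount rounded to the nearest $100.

σ_p² = 0.21²·4.46² + 0.79²·0.59² + 2·0.93·0.21·0.79·4.46·0.59 = 1.9065 (%²).
σ_p = √1.9065 = 1.381%.
At 90%, z = 1.282.
VaR = 1.282 × 1.381% = 1.770%; on $800,000 that is $14,160.

$14,200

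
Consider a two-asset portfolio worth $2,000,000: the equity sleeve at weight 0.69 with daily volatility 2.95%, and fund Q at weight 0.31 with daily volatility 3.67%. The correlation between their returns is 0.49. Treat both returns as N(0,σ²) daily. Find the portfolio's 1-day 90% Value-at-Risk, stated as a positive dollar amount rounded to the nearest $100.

$71,200

σ_p² = 0.69²·2.95² + 0.31²·3.67² + 2·0.49·0.69·0.31·2.95·3.67 = 7.7071 (%²).
σ_p = √7.7071 = 2.776%.
At 90%, z = 1.282.
VaR = 1.282 × 2.776% = 3.559%; on $2,000,000 that is $71,180.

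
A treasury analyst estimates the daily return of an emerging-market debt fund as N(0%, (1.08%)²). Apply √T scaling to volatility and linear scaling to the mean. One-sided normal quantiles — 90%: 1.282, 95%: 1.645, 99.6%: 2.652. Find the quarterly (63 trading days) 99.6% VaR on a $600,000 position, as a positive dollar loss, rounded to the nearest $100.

$136,400

σ_{63d} = 1.08% × √63 = 8.572%.
VaR = 2.652 × 8.572% = 22.733%.
On $600,000: 0.22733 × $600,000 = $136,398.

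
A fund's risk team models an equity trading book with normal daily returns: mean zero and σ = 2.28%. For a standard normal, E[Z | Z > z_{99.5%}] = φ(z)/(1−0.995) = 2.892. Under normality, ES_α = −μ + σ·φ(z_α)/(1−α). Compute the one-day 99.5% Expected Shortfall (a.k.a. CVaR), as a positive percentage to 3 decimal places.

6.594%

ES = 2.28% × 2.892 = 6.594%.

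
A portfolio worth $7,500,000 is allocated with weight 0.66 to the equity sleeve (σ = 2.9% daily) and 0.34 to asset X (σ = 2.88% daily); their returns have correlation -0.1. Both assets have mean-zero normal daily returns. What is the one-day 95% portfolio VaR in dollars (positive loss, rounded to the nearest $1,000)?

$254,000

σ_p² = 0.66²·2.9² + 0.34²·2.88² + 2·-0.1·0.66·0.34·2.9·2.88 = 4.2474 (%²).
σ_p = √4.2474 = 2.061%.
At 95%, z = 1.645.
VaR = 1.645 × 2.061% = 3.390%; on $7,500,000 that is $254,250.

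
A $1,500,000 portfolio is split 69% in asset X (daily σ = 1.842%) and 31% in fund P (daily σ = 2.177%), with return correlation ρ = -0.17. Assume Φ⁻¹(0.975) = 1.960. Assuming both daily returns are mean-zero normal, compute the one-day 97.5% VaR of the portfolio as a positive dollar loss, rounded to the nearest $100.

$39,200

σ_p² = 0.69²·1.842² + 0.31²·2.177² + 2·-0.17·0.69·0.31·1.842·2.177 = 1.7792 (%²).
σ_p = √1.7792 = 1.334%.
VaR = 1.960 × 1.334% = 2.615%; on $1,500,000 that is $39,225.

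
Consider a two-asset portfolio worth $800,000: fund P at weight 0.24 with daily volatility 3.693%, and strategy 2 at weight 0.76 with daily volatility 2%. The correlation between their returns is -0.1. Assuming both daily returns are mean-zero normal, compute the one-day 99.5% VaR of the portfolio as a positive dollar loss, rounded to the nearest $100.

σ_p² = 0.24²·3.693² + 0.76²·2² + 2·-0.1·0.24·0.76·3.693·2 = 2.8265 (%²).
σ_p = √2.8265 = 1.681%.
At 99.5%, z = 2.576.
VaR = 2.576 × 1.681% = 4.330%; on $800,000 that is $34,640.

$34,600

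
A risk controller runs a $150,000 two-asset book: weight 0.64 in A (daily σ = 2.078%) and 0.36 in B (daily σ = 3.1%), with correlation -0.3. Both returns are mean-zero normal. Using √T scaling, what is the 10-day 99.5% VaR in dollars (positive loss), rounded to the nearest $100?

σ_p = √(0.64²·2.078² + 0.36²·3.1² + 2·-0.3·0.64·0.36·2.078·3.1) = 1.457%.
σ_{10d} = 1.457% × √10 = 4.607%.
z(99.5%) = 2.576.
VaR = 2.576 × 4.607% = 11.868%; on $150,000 that is $17,802.

$17,800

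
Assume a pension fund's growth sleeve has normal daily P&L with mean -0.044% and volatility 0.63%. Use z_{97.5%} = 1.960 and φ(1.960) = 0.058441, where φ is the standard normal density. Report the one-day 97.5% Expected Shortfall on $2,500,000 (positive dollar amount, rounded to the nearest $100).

$37,900

Tail multiplier: φ(z)/(1−α) = 0.058441 / 0.025 = 2.338.
ES = −(-0.044%) + 0.63% × 2.338 = 1.517%.
On $2,500,000: 0.01517 × $2,500,000 = $37,925.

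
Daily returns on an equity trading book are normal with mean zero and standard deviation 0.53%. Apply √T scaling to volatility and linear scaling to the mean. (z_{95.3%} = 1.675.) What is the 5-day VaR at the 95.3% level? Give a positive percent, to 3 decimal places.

1.985%

σ_{5d} = 0.53% × √5 = 1.185%.
VaR = 1.675 × 1.185% = 1.985%.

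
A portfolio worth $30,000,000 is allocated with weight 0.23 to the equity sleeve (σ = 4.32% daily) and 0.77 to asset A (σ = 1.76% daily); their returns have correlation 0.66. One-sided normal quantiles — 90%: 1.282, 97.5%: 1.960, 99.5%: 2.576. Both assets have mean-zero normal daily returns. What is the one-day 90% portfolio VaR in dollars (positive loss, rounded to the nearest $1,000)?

σ_p² = 0.23²·4.32² + 0.77²·1.76² + 2·0.66·0.23·0.77·4.32·1.76 = 4.6012 (%²).
σ_p = √4.6012 = 2.145%.
VaR = 1.282 × 2.145% = 2.750%; on $30,000,000 that is $825,000.

$825,000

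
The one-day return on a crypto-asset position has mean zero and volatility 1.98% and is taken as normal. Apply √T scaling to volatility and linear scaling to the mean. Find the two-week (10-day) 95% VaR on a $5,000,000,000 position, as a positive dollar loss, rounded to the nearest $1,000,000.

$515,000,000

At 95%, z = 1.645.
σ_{10d} = 1.98% × √10 = 6.261%.
VaR = 1.645 × 6.261% = 10.299%.
On $5,000,000,000: 0.10299 × $5,000,000,000 = $514,950,000.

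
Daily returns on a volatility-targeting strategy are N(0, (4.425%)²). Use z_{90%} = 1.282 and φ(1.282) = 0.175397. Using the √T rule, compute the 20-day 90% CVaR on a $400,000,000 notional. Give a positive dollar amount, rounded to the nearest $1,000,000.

$139,000,000

σ_{20d} = 4.425% × √20 = 19.789%.
ES multiplier = φ(z)/(1−α) = 0.175397/0.1 = 1.754.
ES = 19.789% × 1.754 = 34.710%; on $400,000,000: $138,840,000.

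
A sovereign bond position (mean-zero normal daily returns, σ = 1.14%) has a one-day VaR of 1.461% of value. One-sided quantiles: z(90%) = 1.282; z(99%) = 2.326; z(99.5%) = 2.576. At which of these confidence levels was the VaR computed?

Implied z = VaR/σ = 1.461 / 1.14 = 1.282.
This matches z(90%) = 1.282.

90%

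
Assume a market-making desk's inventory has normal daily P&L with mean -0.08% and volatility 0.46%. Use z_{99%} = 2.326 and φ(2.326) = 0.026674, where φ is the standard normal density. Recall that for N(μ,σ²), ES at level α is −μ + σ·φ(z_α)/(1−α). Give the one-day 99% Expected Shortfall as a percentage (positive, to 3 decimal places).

Tail multiplier: φ(z)/(1−α) = 0.026674 / 0.01 = 2.667.
ES = −(-0.08%) + 0.46% × 2.667 = 1.307%.

1.307%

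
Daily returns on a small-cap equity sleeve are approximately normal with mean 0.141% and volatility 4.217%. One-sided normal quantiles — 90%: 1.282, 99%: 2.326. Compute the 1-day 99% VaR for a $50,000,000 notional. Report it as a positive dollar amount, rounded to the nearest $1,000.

VaR = −μ + z·σ = −(0.141%) + 2.326 × 4.217% = 9.668%.
On $50,000,000: 0.09668 × $50,000,000 = $4,834,000.

$4,834,000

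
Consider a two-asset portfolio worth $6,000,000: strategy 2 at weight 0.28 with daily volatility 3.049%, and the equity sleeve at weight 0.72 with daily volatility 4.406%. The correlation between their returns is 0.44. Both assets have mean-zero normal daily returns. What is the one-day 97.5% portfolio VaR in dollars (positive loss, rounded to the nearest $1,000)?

$427,000

σ_p² = 0.28²·3.049² + 0.72²·4.406² + 2·0.44·0.28·0.72·3.049·4.406 = 13.1757 (%²).
σ_p = √13.1757 = 3.630%.
At 97.5%, z = 1.960.
VaR = 1.960 × 3.630% = 7.115%; on $6,000,000 that is $426,900.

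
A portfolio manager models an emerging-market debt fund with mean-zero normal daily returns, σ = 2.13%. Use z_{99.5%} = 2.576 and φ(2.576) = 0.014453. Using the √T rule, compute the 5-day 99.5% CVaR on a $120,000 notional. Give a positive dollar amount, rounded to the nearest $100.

σ_{5d} = 2.13% × √5 = 4.763%.
ES multiplier = φ(z)/(1−α) = 0.014453/0.005 = 2.891.
ES = 4.763% × 2.891 = 13.770%; on $120,000: $16,524.

$16,500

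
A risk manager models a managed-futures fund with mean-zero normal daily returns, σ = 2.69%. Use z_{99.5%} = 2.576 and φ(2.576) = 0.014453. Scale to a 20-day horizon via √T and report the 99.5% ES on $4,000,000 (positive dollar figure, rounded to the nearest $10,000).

$1,390,000

σ_{20d} = 2.69% × √20 = 12.030%.
ES multiplier = φ(z)/(1−α) = 0.014453/0.005 = 2.891.
ES = 12.030% × 2.891 = 34.779%; on $4,000,000: $1,391,160.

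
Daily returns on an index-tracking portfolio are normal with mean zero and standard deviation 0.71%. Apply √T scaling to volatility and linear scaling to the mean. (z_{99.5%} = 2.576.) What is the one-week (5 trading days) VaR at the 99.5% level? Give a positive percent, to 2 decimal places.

σ_{5d} = 0.71% × √5 = 1.588%.
VaR = 2.576 × 1.588% = 4.091%.

4.09%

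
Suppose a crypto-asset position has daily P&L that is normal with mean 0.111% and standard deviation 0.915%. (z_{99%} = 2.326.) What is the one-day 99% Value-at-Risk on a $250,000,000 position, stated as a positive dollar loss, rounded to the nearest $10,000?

VaR = −μ + z·σ = −(0.111%) + 2.326 × 0.915% = 2.017%.
On $250,000,000: 0.02017 × $250,000,000 = $5,042,500.

$5,040,000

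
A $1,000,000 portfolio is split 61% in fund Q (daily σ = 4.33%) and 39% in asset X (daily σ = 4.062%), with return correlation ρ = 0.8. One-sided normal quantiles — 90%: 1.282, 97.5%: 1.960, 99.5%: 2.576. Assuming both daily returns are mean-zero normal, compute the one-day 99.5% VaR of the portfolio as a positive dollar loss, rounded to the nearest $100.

$103,600

σ_p² = 0.61²·4.33² + 0.39²·4.062² + 2·0.8·0.61·0.39·4.33·4.062 = 16.1810 (%²).
σ_p = √16.1810 = 4.023%.
VaR = 2.576 × 4.023% = 10.363%; on $1,000,000 that is $103,630.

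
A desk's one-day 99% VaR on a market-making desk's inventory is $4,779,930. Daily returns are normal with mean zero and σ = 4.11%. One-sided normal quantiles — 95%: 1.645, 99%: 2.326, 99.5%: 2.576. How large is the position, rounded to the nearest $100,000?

$50,000,000

VaR as a fraction of value: z·σ = 2.326 × 4.11% = 9.55986%.
Position = $4,779,930 / 0.0955986 = $50,000,000.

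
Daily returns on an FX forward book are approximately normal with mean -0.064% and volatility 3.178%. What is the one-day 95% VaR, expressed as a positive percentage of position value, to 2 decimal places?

5.29%

At 95% one-sided, z = 1.645.
VaR = −μ + z·σ = −(-0.064%) + 1.645 × 3.178% = 5.292%.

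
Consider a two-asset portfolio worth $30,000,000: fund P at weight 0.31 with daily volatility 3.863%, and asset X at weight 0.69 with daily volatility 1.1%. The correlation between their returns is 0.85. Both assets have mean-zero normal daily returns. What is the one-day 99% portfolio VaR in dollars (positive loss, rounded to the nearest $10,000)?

σ_p² = 0.31²·3.863² + 0.69²·1.1² + 2·0.85·0.31·0.69·3.863·1.1 = 3.5553 (%²).
σ_p = √3.5553 = 1.886%.
At 99%, z = 2.326.
VaR = 2.326 × 1.886% = 4.387%; on $30,000,000 that is $1,316,100.

$1,320,000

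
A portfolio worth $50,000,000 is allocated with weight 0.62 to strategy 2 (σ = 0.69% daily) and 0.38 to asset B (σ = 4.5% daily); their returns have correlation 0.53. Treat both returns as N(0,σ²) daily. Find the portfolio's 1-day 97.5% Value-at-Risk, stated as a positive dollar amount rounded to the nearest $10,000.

$1,930,000

σ_p² = 0.62²·0.69² + 0.38²·4.5² + 2·0.53·0.62·0.38·0.69·4.5 = 3.8825 (%²).
σ_p = √3.8825 = 1.970%.
At 97.5%, z = 1.960.
VaR = 1.960 × 1.970% = 3.861%; on $50,000,000 that is $1,930,500.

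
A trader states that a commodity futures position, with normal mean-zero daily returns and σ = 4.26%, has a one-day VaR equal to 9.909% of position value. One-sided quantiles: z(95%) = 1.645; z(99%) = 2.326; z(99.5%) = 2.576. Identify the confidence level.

99%

Implied z = VaR/σ = 9.909 / 4.26 = 2.326.
This matches z(99%) = 2.326.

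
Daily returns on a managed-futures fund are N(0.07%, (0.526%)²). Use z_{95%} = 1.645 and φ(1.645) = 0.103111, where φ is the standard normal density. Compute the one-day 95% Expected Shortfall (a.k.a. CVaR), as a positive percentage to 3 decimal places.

1.015%

Tail multiplier: φ(z)/(1−α) = 0.103111 / 0.05 = 2.062.
ES = −(0.07%) + 0.526% × 2.062 = 1.015%.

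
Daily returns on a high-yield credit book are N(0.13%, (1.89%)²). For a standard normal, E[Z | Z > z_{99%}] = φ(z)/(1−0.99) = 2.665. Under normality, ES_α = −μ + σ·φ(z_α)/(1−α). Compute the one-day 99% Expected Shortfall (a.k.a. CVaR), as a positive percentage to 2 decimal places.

ES = −(0.13%) + 1.89% × 2.665 = 4.907%.

4.91%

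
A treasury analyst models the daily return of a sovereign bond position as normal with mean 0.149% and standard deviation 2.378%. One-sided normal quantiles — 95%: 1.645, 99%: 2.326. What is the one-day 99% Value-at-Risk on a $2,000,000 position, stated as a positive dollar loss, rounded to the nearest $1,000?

VaR = −μ + z·σ = −(0.149%) + 2.326 × 2.378% = 5.382%.
On $2,000,000: 0.05382 × $2,000,000 = $107,640.

$108,000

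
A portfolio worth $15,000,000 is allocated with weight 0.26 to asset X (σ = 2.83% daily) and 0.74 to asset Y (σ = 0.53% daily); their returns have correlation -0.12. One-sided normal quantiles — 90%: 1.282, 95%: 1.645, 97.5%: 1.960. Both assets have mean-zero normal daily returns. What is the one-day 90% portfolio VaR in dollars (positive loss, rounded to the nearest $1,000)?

$152,000

σ_p² = 0.26²·2.83² + 0.74²·0.53² + 2·-0.12·0.26·0.74·2.83·0.53 = 0.6260 (%²).
σ_p = √0.6260 = 0.791%.
VaR = 1.282 × 0.791% = 1.014%; on $15,000,000 that is $152,100.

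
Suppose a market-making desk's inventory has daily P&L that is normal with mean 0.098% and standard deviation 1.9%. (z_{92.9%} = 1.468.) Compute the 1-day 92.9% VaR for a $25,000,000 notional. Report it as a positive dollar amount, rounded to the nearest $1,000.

$673,000

VaR = −μ + z·σ = −(0.098%) + 1.468 × 1.9% = 2.691%.
On $25,000,000: 0.02691 × $25,000,000 = $672,750.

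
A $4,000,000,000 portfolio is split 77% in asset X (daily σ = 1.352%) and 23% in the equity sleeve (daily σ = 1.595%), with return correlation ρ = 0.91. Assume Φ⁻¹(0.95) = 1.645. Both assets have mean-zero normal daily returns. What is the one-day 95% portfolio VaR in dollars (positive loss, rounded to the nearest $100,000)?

σ_p² = 0.77²·1.352² + 0.23²·1.595² + 2·0.91·0.77·0.23·1.352·1.595 = 1.9134 (%²).
σ_p = √1.9134 = 1.383%.
VaR = 1.645 × 1.383% = 2.275%; on $4,000,000,000 that is $91,000,000.

$91,000,000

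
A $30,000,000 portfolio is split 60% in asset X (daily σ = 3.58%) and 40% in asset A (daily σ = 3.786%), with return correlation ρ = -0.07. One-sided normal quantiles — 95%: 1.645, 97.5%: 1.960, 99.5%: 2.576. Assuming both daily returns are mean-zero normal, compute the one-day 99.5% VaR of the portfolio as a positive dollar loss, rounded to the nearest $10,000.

$1,960,000

σ_p² = 0.6²·3.58² + 0.4²·3.786² + 2·-0.07·0.6·0.4·3.58·3.786 = 6.4519 (%²).
σ_p = √6.4519 = 2.540%.
VaR = 2.576 × 2.540% = 6.543%; on $30,000,000 that is $1,962,900.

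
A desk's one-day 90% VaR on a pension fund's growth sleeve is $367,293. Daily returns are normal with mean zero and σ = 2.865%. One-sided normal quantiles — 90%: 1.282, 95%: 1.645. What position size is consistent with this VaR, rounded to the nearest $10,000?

VaR as a fraction of value: z·σ = 1.282 × 2.865% = 3.67293%.
Position = $367,293 / 0.0367293 = $10,000,000.

$10,000,000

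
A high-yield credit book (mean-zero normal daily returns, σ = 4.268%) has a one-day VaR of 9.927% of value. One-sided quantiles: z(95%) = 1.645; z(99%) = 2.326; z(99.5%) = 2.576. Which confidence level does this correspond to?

Implied z = VaR/σ = 9.927 / 4.268 = 2.326.
This matches z(99%) = 2.326.

99%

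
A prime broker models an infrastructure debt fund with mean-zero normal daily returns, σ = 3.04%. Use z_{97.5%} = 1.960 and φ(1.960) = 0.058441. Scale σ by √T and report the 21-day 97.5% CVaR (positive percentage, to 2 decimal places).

σ_{21d} = 3.04% × √21 = 13.931%.
ES multiplier = φ(z)/(1−α) = 0.058441/0.025 = 2.338.
ES = 13.931% × 2.338 = 32.571%.

32.57%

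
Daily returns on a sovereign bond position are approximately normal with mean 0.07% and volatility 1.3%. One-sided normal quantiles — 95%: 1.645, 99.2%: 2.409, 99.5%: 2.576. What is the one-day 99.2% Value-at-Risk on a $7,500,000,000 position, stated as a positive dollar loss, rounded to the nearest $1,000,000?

VaR = −μ + z·σ = −(0.07%) + 2.409 × 1.3% = 3.062%.
On $7,500,000,000: 0.03062 × $7,500,000,000 = $229,650,000.

$230,000,000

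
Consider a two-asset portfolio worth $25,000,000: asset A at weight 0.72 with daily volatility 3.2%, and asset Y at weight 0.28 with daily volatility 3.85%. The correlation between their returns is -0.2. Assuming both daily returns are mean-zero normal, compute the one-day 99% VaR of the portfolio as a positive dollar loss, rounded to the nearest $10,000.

σ_p² = 0.72²·3.2² + 0.28²·3.85² + 2·-0.2·0.72·0.28·3.2·3.85 = 5.4770 (%²).
σ_p = √5.4770 = 2.340%.
At 99%, z = 2.326.
VaR = 2.326 × 2.340% = 5.443%; on $25,000,000 that is $1,360,750.

$1,360,000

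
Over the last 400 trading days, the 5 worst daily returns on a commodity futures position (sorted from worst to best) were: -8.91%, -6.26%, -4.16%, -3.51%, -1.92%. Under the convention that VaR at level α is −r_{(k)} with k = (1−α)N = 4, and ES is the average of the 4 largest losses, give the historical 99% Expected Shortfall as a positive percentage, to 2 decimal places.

The 4 worst returns sum to -22.84%.
ES = −(-22.84%) / 4 = 5.71%.

5.71%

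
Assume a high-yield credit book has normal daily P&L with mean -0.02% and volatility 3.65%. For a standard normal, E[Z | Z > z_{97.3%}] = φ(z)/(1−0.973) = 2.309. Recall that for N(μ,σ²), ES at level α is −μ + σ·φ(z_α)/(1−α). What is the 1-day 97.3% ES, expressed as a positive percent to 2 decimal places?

8.45%

ES = −(-0.02%) + 3.65% × 2.309 = 8.448%.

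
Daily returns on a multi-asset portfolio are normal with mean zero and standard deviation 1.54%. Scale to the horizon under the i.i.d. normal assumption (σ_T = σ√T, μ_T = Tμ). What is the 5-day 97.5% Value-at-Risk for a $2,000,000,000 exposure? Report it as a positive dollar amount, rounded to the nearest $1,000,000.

At 97.5%, z = 1.960.
σ_{5d} = 1.54% × √5 = 3.444%.
VaR = 1.960 × 3.444% = 6.750%.
On $2,000,000,000: 0.06750 × $2,000,000,000 = $135,000,000.

$135,000,000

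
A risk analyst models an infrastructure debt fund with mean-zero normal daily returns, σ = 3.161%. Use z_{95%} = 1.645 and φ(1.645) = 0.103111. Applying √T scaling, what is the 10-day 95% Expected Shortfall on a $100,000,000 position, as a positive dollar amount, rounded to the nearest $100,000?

$20,600,000

σ_{10d} = 3.161% × √10 = 9.996%.
ES multiplier = φ(z)/(1−α) = 0.103111/0.05 = 2.062.
ES = 9.996% × 2.062 = 20.612%; on $100,000,000: $20,612,000.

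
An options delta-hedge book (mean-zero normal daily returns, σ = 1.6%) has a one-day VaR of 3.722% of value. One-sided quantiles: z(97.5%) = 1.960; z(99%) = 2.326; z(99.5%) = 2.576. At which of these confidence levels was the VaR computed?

99%

Implied z = VaR/σ = 3.722 / 1.6 = 2.326.
This matches z(99%) = 2.326.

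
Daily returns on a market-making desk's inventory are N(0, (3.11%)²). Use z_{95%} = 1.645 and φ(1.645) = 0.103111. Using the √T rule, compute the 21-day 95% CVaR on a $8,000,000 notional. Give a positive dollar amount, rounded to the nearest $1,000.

$2,351,000

σ_{21d} = 3.11% × √21 = 14.252%.
ES multiplier = φ(z)/(1−α) = 0.103111/0.05 = 2.062.
ES = 14.252% × 2.062 = 29.388%; on $8,000,000: $2,351,040.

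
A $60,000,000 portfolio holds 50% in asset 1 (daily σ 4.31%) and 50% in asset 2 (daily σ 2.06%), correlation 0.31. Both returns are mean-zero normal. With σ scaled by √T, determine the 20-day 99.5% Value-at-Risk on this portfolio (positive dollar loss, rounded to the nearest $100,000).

σ_p = √(0.5²·4.31² + 0.5²·2.06² + 2·0.31·0.5·0.5·4.31·2.06) = 2.661%.
σ_{20d} = 2.661% × √20 = 11.900%.
z(99.5%) = 2.576.
VaR = 2.576 × 11.900% = 30.654%; on $60,000,000 that is $18,392,400.

$18,400,000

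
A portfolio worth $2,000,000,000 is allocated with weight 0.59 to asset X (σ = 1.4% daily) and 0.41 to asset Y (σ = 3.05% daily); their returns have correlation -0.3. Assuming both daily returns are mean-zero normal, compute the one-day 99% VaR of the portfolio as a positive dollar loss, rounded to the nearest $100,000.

$59,300,000

σ_p² = 0.59²·1.4² + 0.41²·3.05² + 2·-0.3·0.59·0.41·1.4·3.05 = 1.6263 (%²).
σ_p = √1.6263 = 1.275%.
At 99%, z = 2.326.
VaR = 2.326 × 1.275% = 2.966%; on $2,000,000,000 that is $59,320,000.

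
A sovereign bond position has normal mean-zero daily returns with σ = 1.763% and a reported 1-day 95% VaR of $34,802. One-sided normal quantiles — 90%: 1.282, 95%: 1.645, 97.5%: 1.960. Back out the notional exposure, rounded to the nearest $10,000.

$1,200,000

VaR as a fraction of value: z·σ = 1.645 × 1.763% = 2.90014%.
Position = $34,802 / 0.0290013 = $1,200,013.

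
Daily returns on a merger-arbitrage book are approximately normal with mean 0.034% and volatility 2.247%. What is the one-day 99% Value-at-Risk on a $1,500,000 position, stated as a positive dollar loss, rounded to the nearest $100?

At 99% one-sided, z = 2.326.
VaR = −μ + z·σ = −(0.034%) + 2.326 × 2.247% = 5.193%.
On $1,500,000: 0.05193 × $1,500,000 = $77,895.

$77,900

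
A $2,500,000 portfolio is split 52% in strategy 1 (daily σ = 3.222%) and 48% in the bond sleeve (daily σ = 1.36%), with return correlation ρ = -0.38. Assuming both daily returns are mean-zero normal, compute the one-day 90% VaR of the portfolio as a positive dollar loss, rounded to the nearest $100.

$49,700

σ_p² = 0.52²·3.222² + 0.48²·1.36² + 2·-0.38·0.52·0.48·3.222·1.36 = 2.4020 (%²).
σ_p = √2.4020 = 1.550%.
At 90%, z = 1.282.
VaR = 1.282 × 1.550% = 1.987%; on $2,500,000 that is $49,675.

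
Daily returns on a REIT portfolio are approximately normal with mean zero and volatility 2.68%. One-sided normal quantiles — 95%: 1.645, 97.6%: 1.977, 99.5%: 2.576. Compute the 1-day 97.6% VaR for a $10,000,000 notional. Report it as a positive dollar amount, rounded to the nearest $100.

$529,800

VaR = z·σ = 1.977 × 2.68% = 5.298%.
On $10,000,000: 0.05298 × $10,000,000 = $529,800.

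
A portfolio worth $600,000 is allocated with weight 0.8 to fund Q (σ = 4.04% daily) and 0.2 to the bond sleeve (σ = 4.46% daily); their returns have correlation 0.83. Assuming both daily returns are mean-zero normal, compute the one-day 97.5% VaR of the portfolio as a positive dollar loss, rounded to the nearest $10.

$47,080

σ_p² = 0.8²·4.04² + 0.2²·4.46² + 2·0.83·0.8·0.2·4.04·4.46 = 16.0272 (%²).
σ_p = √16.0272 = 4.003%.
At 97.5%, z = 1.960.
VaR = 1.960 × 4.003% = 7.846%; on $600,000 that is $47,076.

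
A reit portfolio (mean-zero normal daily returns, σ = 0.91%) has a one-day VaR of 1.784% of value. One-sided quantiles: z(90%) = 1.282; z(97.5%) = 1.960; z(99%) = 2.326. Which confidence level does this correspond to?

97.5%

Implied z = VaR/σ = 1.784 / 0.91 = 1.960.
This matches z(97.5%) = 1.960.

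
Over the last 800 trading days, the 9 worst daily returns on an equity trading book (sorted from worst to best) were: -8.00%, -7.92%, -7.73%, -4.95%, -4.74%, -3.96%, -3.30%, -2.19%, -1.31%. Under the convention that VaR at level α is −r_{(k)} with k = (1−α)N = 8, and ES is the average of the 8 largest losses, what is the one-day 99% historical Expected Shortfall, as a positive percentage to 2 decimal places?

The 8 worst returns sum to -42.79%.
ES = −(-42.79%) / 8 = 5.34875% ≈ 5.35%.

5.35%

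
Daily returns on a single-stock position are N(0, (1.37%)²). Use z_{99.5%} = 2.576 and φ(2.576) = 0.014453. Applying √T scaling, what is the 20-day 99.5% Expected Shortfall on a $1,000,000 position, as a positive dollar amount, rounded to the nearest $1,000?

σ_{20d} = 1.37% × √20 = 6.127%.
ES multiplier = φ(z)/(1−α) = 0.014453/0.005 = 2.891.
ES = 6.127% × 2.891 = 17.713%; on $1,000,000: $177,130.

$177,000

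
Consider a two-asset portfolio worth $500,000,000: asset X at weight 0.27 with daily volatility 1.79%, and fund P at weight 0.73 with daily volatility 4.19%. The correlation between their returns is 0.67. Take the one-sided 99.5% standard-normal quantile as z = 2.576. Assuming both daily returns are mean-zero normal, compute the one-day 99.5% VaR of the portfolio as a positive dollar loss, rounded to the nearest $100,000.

σ_p² = 0.27²·1.79² + 0.73²·4.19² + 2·0.67·0.27·0.73·1.79·4.19 = 11.5701 (%²).
σ_p = √11.5701 = 3.401%.
VaR = 2.576 × 3.401% = 8.761%; on $500,000,000 that is $43,805,000.

$43,800,000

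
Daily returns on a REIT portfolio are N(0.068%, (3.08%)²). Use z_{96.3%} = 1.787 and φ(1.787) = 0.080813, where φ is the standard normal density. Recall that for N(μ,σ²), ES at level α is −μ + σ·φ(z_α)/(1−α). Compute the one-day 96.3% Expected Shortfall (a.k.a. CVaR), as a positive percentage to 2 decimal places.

6.66%

Tail multiplier: φ(z)/(1−α) = 0.080813 / 0.037 = 2.184.
ES = −(0.068%) + 3.08% × 2.184 = 6.659%.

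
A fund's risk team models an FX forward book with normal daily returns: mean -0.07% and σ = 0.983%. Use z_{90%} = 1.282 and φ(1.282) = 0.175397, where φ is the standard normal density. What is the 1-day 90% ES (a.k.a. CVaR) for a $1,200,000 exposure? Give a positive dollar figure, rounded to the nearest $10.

Tail multiplier: φ(z)/(1−α) = 0.175397 / 0.1 = 1.754.
ES = −(-0.07%) + 0.983% × 1.754 = 1.794%.
On $1,200,000: 0.01794 × $1,200,000 = $21,528.

$21,530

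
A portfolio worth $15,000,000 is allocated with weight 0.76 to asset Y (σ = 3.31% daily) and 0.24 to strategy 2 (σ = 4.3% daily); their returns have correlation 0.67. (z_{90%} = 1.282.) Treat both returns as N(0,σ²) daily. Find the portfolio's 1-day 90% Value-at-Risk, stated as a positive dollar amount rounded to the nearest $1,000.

σ_p² = 0.76²·3.31² + 0.24²·4.3² + 2·0.67·0.76·0.24·3.31·4.3 = 10.8720 (%²).
σ_p = √10.8720 = 3.297%.
VaR = 1.282 × 3.297% = 4.227%; on $15,000,000 that is $634,050.

$634,000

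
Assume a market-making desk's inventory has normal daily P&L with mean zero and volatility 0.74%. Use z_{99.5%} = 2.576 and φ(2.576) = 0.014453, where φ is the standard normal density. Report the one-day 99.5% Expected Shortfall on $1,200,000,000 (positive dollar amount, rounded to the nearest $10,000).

Tail multiplier: φ(z)/(1−α) = 0.014453 / 0.005 = 2.891.
ES = 0.74% × 2.891 = 2.139%.
On $1,200,000,000: 0.02139 × $1,200,000,000 = $25,668,000.

$25,670,000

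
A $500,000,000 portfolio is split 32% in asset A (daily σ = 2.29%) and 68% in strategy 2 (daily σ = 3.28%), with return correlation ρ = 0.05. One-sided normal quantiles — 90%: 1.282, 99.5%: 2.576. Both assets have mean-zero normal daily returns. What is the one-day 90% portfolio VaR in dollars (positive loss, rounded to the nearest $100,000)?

$15,300,000

σ_p² = 0.32²·2.29² + 0.68²·3.28² + 2·0.05·0.32·0.68·2.29·3.28 = 5.6751 (%²).
σ_p = √5.6751 = 2.382%.
VaR = 1.282 × 2.382% = 3.054%; on $500,000,000 that is $15,270,000.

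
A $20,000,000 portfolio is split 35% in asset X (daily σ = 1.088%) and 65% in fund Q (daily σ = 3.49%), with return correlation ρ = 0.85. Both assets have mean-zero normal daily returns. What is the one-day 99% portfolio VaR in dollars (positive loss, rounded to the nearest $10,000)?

$1,210,000

σ_p² = 0.35²·1.088² + 0.65²·3.49² + 2·0.85·0.35·0.65·1.088·3.49 = 6.7596 (%²).
σ_p = √6.7596 = 2.600%.
At 99%, z = 2.326.
VaR = 2.326 × 2.600% = 6.048%; on $20,000,000 that is $1,209,600.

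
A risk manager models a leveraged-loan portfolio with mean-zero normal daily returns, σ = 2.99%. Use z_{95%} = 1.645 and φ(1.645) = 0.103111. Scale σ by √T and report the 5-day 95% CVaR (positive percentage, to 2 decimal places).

σ_{5d} = 2.99% × √5 = 6.686%.
ES multiplier = φ(z)/(1−α) = 0.103111/0.05 = 2.062.
ES = 6.686% × 2.062 = 13.787%.

13.79%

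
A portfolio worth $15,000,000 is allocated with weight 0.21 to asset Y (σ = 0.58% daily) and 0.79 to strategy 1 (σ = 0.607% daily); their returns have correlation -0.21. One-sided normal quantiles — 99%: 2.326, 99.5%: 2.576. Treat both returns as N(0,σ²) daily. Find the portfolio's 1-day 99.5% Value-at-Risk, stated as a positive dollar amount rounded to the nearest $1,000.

$181,000

σ_p² = 0.21²·0.58² + 0.79²·0.607² + 2·-0.21·0.21·0.79·0.58·0.607 = 0.2203 (%²).
σ_p = √0.2203 = 0.469%.
VaR = 2.576 × 0.469% = 1.208%; on $15,000,000 that is $181,200.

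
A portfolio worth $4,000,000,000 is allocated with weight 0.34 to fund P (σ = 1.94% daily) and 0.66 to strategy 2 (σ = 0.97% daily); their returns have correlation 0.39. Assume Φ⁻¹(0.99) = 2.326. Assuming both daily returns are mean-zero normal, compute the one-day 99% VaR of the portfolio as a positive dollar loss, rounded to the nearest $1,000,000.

$101,000,000

σ_p² = 0.34²·1.94² + 0.66²·0.97² + 2·0.39·0.34·0.66·1.94·0.97 = 1.1743 (%²).
σ_p = √1.1743 = 1.084%.
VaR = 2.326 × 1.084% = 2.521%; on $4,000,000,000 that is $100,840,000.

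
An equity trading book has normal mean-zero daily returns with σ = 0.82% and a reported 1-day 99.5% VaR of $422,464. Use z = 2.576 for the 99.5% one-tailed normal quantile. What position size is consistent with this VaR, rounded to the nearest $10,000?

$20,000,000

VaR as a fraction of value: z·σ = 2.576 × 0.82% = 2.11232%.
Position = $422,464 / 0.0211232 = $20,000,000.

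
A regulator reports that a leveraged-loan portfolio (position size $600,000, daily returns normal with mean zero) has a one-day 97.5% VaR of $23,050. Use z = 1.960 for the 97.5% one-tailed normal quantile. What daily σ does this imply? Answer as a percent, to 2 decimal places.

1.96%

VaR as a fraction: $23,050 / $600,000 = 3.842%.
σ = VaR / z = 3.842% / 1.960 = 1.960%.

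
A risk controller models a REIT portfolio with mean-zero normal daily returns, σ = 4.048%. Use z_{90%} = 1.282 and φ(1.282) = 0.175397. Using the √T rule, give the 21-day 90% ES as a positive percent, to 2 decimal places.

32.54%

σ_{21d} = 4.048% × √21 = 18.550%.
ES multiplier = φ(z)/(1−α) = 0.175397/0.1 = 1.754.
ES = 18.550% × 1.754 = 32.537%.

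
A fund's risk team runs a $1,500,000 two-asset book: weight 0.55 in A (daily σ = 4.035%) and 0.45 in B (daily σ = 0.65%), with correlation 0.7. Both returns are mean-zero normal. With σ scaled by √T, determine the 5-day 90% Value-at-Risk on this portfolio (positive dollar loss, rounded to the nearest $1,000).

$105,000

σ_p = √(0.55²·4.035² + 0.45²·0.65² + 2·0.7·0.55·0.45·4.035·0.65) = 2.433%.
σ_{5d} = 2.433% × √5 = 5.440%.
z(90%) = 1.282.
VaR = 1.282 × 5.440% = 6.974%; on $1,500,000 that is $104,610.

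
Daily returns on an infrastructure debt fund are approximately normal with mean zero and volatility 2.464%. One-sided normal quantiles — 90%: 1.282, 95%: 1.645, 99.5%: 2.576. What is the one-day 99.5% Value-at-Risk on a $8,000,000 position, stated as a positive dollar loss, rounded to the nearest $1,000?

$508,000

VaR = z·σ = 2.576 × 2.464% = 6.347%.
On $8,000,000: 0.06347 × $8,000,000 = $507,760.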